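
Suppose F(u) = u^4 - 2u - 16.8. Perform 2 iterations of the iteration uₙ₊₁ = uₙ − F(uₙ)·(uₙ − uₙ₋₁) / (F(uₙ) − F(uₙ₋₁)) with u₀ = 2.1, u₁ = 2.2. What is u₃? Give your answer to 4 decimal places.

2.1428

F(2.1) = -1.551900, F(2.2) = 2.225600
u₂ = 2.200000 − 2.225600·(2.200000 − 2.100000) / (2.225600 − (-1.551900)) = 2.200000 − (0.222560)/(3.777500) = 2.141083
F(2.141083) = -0.066953
u₃ = 2.141083 − (-0.066953)·(2.141083 − 2.200000) / (-0.066953 − 2.225600) = 2.141083 − (0.003945)/(-2.292553) = 2.142803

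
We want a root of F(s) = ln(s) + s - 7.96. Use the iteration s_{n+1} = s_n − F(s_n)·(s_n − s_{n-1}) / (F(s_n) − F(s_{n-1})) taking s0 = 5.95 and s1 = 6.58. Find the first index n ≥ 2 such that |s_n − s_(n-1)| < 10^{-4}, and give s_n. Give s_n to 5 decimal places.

F(5.95) = -0.2266088, F(6.58) = 0.5040347
s2 = 6.5800000 − 0.5040347·(0.6300000)/(0.7306435) = 6.1453942;  |Δ| = 0.4346058
F(6.1453942) = 0.0010971
s3 = 6.1453942 − 0.0010971·(-0.4346058)/(-0.5029376) = 6.1444462;  |Δ| = 0.0009481
F(6.1444462) = -0.0000052
s4 = 6.1444462 − (-0.0000052)·(-0.0009481)/(-0.0011024) = 6.1444507;  |Δ| = 0.0000045
|s4 − s3| = 0.0000045 < 10^{-4}

n = 4, s_n = 6.14445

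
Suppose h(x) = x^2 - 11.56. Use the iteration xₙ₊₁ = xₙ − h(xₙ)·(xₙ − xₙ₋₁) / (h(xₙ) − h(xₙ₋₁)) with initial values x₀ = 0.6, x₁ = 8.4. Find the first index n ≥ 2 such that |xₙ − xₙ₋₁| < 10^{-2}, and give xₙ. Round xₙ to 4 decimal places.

n = 7, xₙ = 3.4000

h(0.6) = -11.200000, h(8.4) = 59.000000
x₂ = 8.400000 − 59.000000·(7.800000)/(70.200000) = 1.844444;  |Δ| = 6.555556
h(1.844444) = -8.158025
x₃ = 1.844444 − (-8.158025)·(-6.555556)/(-67.158025) = 2.640781;  |Δ| = 0.796336
h(2.640781) = -4.586276
x₄ = 2.640781 − (-4.586276)·(0.796336)/(3.571749) = 3.663311;  |Δ| = 1.022530
h(3.663311) = 1.859845
x₅ = 3.663311 − 1.859845·(1.022530)/(6.446121) = 3.368289;  |Δ| = 0.295022
h(3.368289) = -0.214631
x₆ = 3.368289 − (-0.214631)·(-0.295022)/(-2.074475) = 3.398813;  |Δ| = 0.030524
h(3.398813) = -0.008073
x₇ = 3.398813 − (-0.008073)·(0.030524)/(0.206557) = 3.400006;  |Δ| = 0.001193
|x₇ − x₆| = 0.001193 < 10^{-2}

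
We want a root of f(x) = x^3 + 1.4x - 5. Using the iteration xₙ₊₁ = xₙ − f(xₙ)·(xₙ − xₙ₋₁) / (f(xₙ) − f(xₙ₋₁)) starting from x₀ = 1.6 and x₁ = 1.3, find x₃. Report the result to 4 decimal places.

1.4408

f(1.6) = 1.336000, f(1.3) = -0.983000
x₂ = 1.300000 − (-0.983000)·(1.300000 − 1.600000) / (-0.983000 − 1.336000) = 1.300000 − (0.294900)/(-2.319000) = 1.427167
f(1.427167) = -0.095105
x₃ = 1.427167 − (-0.095105)·(1.427167 − 1.300000) / (-0.095105 − (-0.983000)) = 1.427167 − (-0.012094)/(0.887895) = 1.440788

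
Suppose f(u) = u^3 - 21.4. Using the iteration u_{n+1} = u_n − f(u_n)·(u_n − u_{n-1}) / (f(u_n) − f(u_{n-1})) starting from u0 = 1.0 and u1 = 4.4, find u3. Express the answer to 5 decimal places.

f(1.0) = -20.4000000, f(4.4) = 63.7840000
u2 = 4.4000000 − 63.7840000·(4.4000000 − 1.0000000) / (63.7840000 − (-20.4000000)) = 4.4000000 − (216.8656000)/(84.1840000) = 1.8239095
f(1.8239095) = -15.3324987
u3 = 1.8239095 − (-15.3324987)·(1.8239095 − 4.4000000) / (-15.3324987 − 63.7840000) = 1.8239095 − (39.4979037)/(-79.1164987) = 2.3231468

2.32315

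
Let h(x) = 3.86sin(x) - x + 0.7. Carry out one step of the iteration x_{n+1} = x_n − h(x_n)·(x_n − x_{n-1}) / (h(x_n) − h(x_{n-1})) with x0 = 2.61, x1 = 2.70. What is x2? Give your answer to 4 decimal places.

h(2.61) = 0.046660, h(2.70) = -0.350314
x2 = 2.700000 − (-0.350314)·(2.700000 − 2.610000) / (-0.350314 − 0.046660) = 2.700000 − (-0.031528)/(-0.396974) = 2.620579

2.6206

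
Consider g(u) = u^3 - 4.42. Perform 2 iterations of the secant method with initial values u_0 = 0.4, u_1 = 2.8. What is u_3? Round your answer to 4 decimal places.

g(0.4) = -4.356000, g(2.8) = 17.532000
u_2 = 2.800000 − 17.532000·(2.800000 − 0.400000) / (17.532000 − (-4.356000)) = 2.800000 − (42.076800)/(21.888000) = 0.877632
g(0.877632) = -3.744016
u_3 = 0.877632 − (-3.744016)·(0.877632 − 2.800000) / (-3.744016 − 17.532000) = 0.877632 − (7.197377)/(-21.276016) = 1.215918

1.2159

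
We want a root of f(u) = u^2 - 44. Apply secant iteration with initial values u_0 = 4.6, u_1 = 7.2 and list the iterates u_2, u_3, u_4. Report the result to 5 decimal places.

6.53559, 6.62922, 6.63328

f(4.6) = -22.8400000, f(7.2) = 7.8400000
u_2 = 7.2000000 − 7.8400000·(7.2000000 − 4.6000000) / (7.8400000 − (-22.8400000)) = 7.2000000 − (20.3840000)/(30.6800000) = 6.5355932
f(6.5355932) = -1.2860213
u_3 = 6.5355932 − (-1.2860213)·(6.5355932 − 7.2000000) / (-1.2860213 − 7.8400000) = 6.5355932 − (0.8544412)/(-9.1260213) = 6.6292201
f(6.6292201) = -0.0534404
u_4 = 6.6292201 − (-0.0534404)·(6.6292201 − 6.5355932) / (-0.0534404 − (-1.2860213)) = 6.6292201 − (-0.0050035)/(1.2325809) = 6.6332795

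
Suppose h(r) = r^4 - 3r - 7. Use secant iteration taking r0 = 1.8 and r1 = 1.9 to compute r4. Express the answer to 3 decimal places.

h(1.8) = -1.90240, h(1.9) = 0.33210
r2 = 1.90000 − 0.33210·(1.90000 − 1.80000) / (0.33210 − (-1.90240)) = 1.90000 − (0.03321)/(2.23450) = 1.88514
h(1.88514) = -0.02632
r3 = 1.88514 − (-0.02632)·(1.88514 − 1.90000) / (-0.02632 − 0.33210) = 1.88514 − (0.00039)/(-0.35842) = 1.88623
h(1.88623) = -0.00032
r4 = 1.88623 − (-0.00032)·(1.88623 − 1.88514) / (-0.00032 − (-0.02632)) = 1.88623 − (0.00000)/(0.02600) = 1.88624

1.886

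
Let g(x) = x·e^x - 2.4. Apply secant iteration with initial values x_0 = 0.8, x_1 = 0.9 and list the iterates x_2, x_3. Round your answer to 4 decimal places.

g(0.8) = -0.619567, g(0.9) = -0.186357
x_2 = 0.900000 − (-0.186357)·(0.900000 − 0.800000) / (-0.186357 − (-0.619567)) = 0.900000 − (-0.018636)/(0.433210) = 0.943018
g(0.943018) = 0.021404
x_3 = 0.943018 − 0.021404·(0.943018 − 0.900000) / (0.021404 − (-0.186357)) = 0.943018 − (0.000921)/(0.207761) = 0.938586

0.9430, 0.9386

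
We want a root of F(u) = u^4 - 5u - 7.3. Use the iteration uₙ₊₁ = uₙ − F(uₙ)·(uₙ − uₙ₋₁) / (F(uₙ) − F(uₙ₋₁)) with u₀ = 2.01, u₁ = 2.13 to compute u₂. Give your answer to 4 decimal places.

F(2.01) = -1.027592, F(2.13) = 2.633462
u₂ = 2.130000 − 2.633462·(2.130000 − 2.010000) / (2.633462 − (-1.027592)) = 2.130000 − (0.316015)/(3.661054) = 2.043682

2.0437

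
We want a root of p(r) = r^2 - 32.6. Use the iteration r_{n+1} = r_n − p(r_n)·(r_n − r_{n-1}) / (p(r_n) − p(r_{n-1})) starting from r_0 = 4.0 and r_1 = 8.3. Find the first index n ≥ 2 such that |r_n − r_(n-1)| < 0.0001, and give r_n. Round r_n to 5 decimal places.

n = 6, r_n = 5.70964

p(4.0) = -16.6000000, p(8.3) = 36.2900000
r_2 = 8.3000000 − 36.2900000·(4.3000000)/(52.8900000) = 5.3495935;  |Δ| = 2.9504065
p(5.3495935) = -3.9818494
r_3 = 5.3495935 − (-3.9818494)·(-2.9504065)/(-40.2718494) = 5.6413128;  |Δ| = 0.2917193
p(5.6413128) = -0.7755903
r_4 = 5.6413128 − (-0.7755903)·(0.2917193)/(3.2062591) = 5.7118793;  |Δ| = 0.0705665
p(5.7118793) = 0.0255653
r_5 = 5.7118793 − 0.0255653·(0.0705665)/(0.8011556) = 5.7096275;  |Δ| = 0.0022518
p(5.7096275) = -0.0001538
r_6 = 5.7096275 − (-0.0001538)·(-0.0022518)/(-0.0257191) = 5.7096410;  |Δ| = 0.0000135
|r_6 − r_5| = 0.0000135 < 0.0001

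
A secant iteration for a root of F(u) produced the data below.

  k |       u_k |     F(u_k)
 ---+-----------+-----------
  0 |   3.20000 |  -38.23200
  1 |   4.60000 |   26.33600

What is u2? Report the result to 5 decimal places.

u2 = 4.60000 − 26.33600·(4.60000 − 3.20000) / (26.33600 − (-38.23200))
   = 4.60000 − (36.8704000)/(64.5680000) = 4.0289679

4.02897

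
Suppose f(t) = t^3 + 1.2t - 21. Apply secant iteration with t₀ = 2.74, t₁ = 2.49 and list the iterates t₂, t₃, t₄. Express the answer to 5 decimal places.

f(2.74) = 2.8588240, f(2.49) = -2.5737510
t₂ = 2.4900000 − (-2.5737510)·(2.4900000 − 2.7400000) / (-2.5737510 − 2.8588240) = 2.4900000 − (0.6434377)/(-5.4325750) = 2.6084407
f(2.6084407) = -0.1221384
t₃ = 2.6084407 − (-0.1221384)·(2.6084407 − 2.4900000) / (-0.1221384 − (-2.5737510)) = 2.6084407 − (-0.0144662)/(2.4516126) = 2.6143413
f(2.6143413) = 0.0056588
t₄ = 2.6143413 − 0.0056588·(2.6143413 − 2.6084407) / (0.0056588 − (-0.1221384)) = 2.6143413 − (0.0000334)/(0.1277972) = 2.6140800

2.60844, 2.61434, 2.61408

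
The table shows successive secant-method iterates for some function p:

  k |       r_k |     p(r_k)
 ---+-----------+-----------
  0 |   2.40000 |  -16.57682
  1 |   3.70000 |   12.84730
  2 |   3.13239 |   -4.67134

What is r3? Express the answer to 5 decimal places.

r3 = 3.13239 − (-4.67134)·(3.13239 − 3.70000) / (-4.67134 − 12.84730)
   = 3.13239 − (2.6514993)/(-17.5186400) = 3.2837430

3.28374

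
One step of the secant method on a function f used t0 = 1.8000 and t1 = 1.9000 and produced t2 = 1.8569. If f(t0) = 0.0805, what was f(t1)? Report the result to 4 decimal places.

-0.0610

The secant line through (1.8000, 0.0805) and (1.9000, f(t1)) crosses zero at t2 = 1.8569.
So (1.8000, 0.0805), (1.9000, f(t1)), (1.8569, 0) are collinear:
f(t1) = 0.0805 · (1.9000 − 1.8569) / (1.8000 − 1.8569) = 0.0805 · (0.043100)/(-0.056900) = -0.060976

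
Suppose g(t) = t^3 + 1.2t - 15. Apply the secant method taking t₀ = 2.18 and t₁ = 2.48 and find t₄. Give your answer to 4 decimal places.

2.3043

g(2.18) = -2.023768, g(2.48) = 3.228992
t₂ = 2.480000 − 3.228992·(2.480000 − 2.180000) / (3.228992 − (-2.023768)) = 2.480000 − (0.968698)/(5.252760) = 2.295583
g(2.295583) = -0.148262
t₃ = 2.295583 − (-0.148262)·(2.295583 − 2.480000) / (-0.148262 − 3.228992) = 2.295583 − (0.027342)/(-3.377254) = 2.303679
g(2.303679) = -0.010105
t₄ = 2.303679 − (-0.010105)·(2.303679 − 2.295583) / (-0.010105 − (-0.148262)) = 2.303679 − (-0.000082)/(0.138156) = 2.304271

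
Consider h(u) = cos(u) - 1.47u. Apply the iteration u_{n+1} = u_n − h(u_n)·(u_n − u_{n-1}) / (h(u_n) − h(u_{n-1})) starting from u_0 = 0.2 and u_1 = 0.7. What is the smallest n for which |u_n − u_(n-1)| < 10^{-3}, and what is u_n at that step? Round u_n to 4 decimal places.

h(0.2) = 0.686067, h(0.7) = -0.264158
u_2 = 0.700000 − (-0.264158)·(0.500000)/(-0.950224) = 0.561002;  |Δ| = 0.138998
h(0.561002) = 0.022049
u_3 = 0.561002 − 0.022049·(-0.138998)/(0.286207) = 0.571710;  |Δ| = 0.010708
h(0.571710) = 0.000562
u_4 = 0.571710 − 0.000562·(0.010708)/(-0.021486) = 0.571991;  |Δ| = 0.000280
|u_4 − u_3| = 0.000280 < 10^{-3}

n = 4, u_n = 0.5720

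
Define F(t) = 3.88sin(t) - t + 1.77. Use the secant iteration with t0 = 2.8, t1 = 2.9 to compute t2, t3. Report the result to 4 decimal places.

F(2.8) = 0.269754, F(2.9) = -0.201713
t2 = 2.900000 − (-0.201713)·(2.900000 − 2.800000) / (-0.201713 − 0.269754) = 2.900000 − (-0.020171)/(-0.471467) = 2.857216
F(2.857216) = 0.001354
t3 = 2.857216 − 0.001354·(2.857216 − 2.900000) / (0.001354 − (-0.201713)) = 2.857216 − (-0.000058)/(0.203067) = 2.857501

2.8572, 2.8575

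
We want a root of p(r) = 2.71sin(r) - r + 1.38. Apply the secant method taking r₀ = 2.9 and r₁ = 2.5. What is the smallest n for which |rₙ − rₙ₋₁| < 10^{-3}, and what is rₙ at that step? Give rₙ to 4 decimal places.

p(2.9) = -0.871634, p(2.5) = 0.501860
r₂ = 2.500000 − 0.501860·(-0.400000)/(1.373494) = 2.646156;  |Δ| = 0.146156
p(2.646156) = 0.022222
r₃ = 2.646156 − 0.022222·(0.146156)/(-0.479637) = 2.652927;  |Δ| = 0.006772
p(2.652927) = -0.000723
r₄ = 2.652927 − (-0.000723)·(0.006772)/(-0.022946) = 2.652714;  |Δ| = 0.000213
|r₄ − r₃| = 0.000213 < 10^{-3}

n = 4, rₙ = 2.6527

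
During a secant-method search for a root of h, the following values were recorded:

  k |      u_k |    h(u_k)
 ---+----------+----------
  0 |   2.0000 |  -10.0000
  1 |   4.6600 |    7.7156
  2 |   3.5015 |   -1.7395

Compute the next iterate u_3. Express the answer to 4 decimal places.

u_3 = 3.5015 − (-1.7395)·(3.5015 − 4.6600) / (-1.7395 − 7.7156)
   = 3.5015 − (2.015211)/(-9.455100) = 3.714635

3.7146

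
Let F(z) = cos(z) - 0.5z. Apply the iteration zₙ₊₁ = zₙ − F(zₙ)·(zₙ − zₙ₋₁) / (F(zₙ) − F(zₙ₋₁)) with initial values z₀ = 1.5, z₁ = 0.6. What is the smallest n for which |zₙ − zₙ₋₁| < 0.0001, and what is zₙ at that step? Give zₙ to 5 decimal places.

F(1.5) = -0.6792628, F(0.6) = 0.5253356
z₂ = 0.6000000 − 0.5253356·(-0.9000000)/(1.2045984) = 0.9924977;  |Δ| = 0.3924977
F(0.9924977) = 0.0503512
z₃ = 0.9924977 − 0.0503512·(0.3924977)/(-0.4749844) = 1.0341048;  |Δ| = 0.0416071
F(1.0341048) = -0.0057569
z₄ = 1.0341048 − (-0.0057569)·(0.0416071)/(-0.0561081) = 1.0298357;  |Δ| = 0.0042690
F(1.0298357) = 0.0000418
z₅ = 1.0298357 − 0.0000418·(-0.0042690)/(0.0057987) = 1.0298665;  |Δ| = 0.0000308
|z₅ − z₄| = 0.0000308 < 0.0001

n = 5, zₙ = 1.02987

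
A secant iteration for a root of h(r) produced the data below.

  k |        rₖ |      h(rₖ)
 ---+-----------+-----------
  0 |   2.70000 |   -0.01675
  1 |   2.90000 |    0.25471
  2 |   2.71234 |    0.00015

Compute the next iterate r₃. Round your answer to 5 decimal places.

r₃ = 2.71234 − 0.00015·(2.71234 − 2.90000) / (0.00015 − 0.25471)
   = 2.71234 − (-0.0000281)/(-0.2545600) = 2.7122294

2.71223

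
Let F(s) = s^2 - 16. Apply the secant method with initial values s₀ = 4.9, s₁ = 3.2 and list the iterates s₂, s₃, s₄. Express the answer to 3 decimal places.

F(4.9) = 8.01000, F(3.2) = -5.76000
s₂ = 3.20000 − (-5.76000)·(3.20000 − 4.90000) / (-5.76000 − 8.01000) = 3.20000 − (9.79200)/(-13.77000) = 3.91111
F(3.91111) = -0.70321
s₃ = 3.91111 − (-0.70321)·(3.91111 − 3.20000) / (-0.70321 − (-5.76000)) = 3.91111 − (-0.50006)/(5.05679) = 4.01000
F(4.01000) = 0.08010
s₄ = 4.01000 − 0.08010·(4.01000 − 3.91111) / (0.08010 − (-0.70321)) = 4.01000 − (0.00792)/(0.78331) = 3.99989

3.911, 4.010, 4.000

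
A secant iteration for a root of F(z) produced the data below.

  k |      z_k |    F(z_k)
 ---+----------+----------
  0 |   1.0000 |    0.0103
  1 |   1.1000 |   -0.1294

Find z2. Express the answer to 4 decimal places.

z2 = 1.1000 − (-0.1294)·(1.1000 − 1.0000) / (-0.1294 − 0.0103)
   = 1.1000 − (-0.012940)/(-0.139700) = 1.007373

1.0074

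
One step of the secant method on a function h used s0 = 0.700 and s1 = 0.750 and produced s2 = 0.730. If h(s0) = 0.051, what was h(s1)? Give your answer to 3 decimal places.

-0.034

The secant line through (0.700, 0.051) and (0.750, h(s1)) crosses zero at s2 = 0.730.
So (0.700, 0.051), (0.750, h(s1)), (0.730, 0) are collinear:
h(s1) = 0.051 · (0.750 − 0.730) / (0.700 − 0.730) = 0.051 · (0.02000)/(-0.03000) = -0.03400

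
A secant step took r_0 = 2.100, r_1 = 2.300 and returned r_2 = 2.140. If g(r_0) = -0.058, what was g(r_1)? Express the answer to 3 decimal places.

The secant line through (2.100, -0.058) and (2.300, g(r_1)) crosses zero at r_2 = 2.140.
So (2.100, -0.058), (2.300, g(r_1)), (2.140, 0) are collinear:
g(r_1) = -0.058 · (2.300 − 2.140) / (2.100 − 2.140) = -0.058 · (0.16000)/(-0.04000) = 0.23200

0.232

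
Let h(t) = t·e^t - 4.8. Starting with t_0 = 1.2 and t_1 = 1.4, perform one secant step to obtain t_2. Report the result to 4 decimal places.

1.2964

h(1.2) = -0.815860, h(1.4) = 0.877280
t_2 = 1.400000 − 0.877280·(1.400000 − 1.200000) / (0.877280 − (-0.815860)) = 1.400000 − (0.175456)/(1.693140) = 1.296372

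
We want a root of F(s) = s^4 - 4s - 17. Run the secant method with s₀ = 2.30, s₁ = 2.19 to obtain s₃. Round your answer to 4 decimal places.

2.2590

F(2.30) = 1.784100, F(2.19) = -2.757425
s₂ = 2.190000 − (-2.757425)·(2.190000 − 2.300000) / (-2.757425 − 1.784100) = 2.190000 − (0.303317)/(-4.541525) = 2.256787
F(2.256787) = -0.087589
s₃ = 2.256787 − (-0.087589)·(2.256787 − 2.190000) / (-0.087589 − (-2.757425)) = 2.256787 − (-0.005850)/(2.669835) = 2.258979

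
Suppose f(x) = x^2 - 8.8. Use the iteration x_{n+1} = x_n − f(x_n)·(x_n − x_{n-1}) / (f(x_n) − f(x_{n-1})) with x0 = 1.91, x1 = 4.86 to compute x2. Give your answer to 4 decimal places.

2.6710

f(1.91) = -5.151900, f(4.86) = 14.819600
x2 = 4.860000 − 14.819600·(4.860000 − 1.910000) / (14.819600 − (-5.151900)) = 4.860000 − (43.717820)/(19.971500) = 2.670990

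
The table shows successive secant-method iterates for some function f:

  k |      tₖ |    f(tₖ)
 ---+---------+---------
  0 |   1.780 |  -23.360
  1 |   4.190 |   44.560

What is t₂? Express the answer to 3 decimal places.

t₂ = 4.190 − 44.560·(4.190 − 1.780) / (44.560 − (-23.360))
   = 4.190 − (107.38960)/(67.92000) = 2.60888

2.609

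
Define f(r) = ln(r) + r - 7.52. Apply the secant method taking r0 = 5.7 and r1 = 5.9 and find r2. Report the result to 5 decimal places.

f(5.7) = -0.0795338, f(5.9) = 0.1549524
r2 = 5.9000000 − 0.1549524·(5.9000000 − 5.7000000) / (0.1549524 − (-0.0795338)) = 5.9000000 − (0.0309905)/(0.2344862) = 5.7678367

5.76784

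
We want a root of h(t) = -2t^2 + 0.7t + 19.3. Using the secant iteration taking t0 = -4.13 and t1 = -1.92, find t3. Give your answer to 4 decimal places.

-2.9748

h(-4.13) = -17.704800, h(-1.92) = 10.583200
t2 = -1.920000 − 10.583200·(-1.920000 − (-4.130000)) / (10.583200 − (-17.704800)) = -1.920000 − (23.388872)/(28.288000) = -2.746812
h(-2.746812) = 2.287273
t3 = -2.746812 − 2.287273·(-2.746812 − (-1.920000)) / (2.287273 − 10.583200) = -2.746812 − (-1.891146)/(-8.295927) = -2.974773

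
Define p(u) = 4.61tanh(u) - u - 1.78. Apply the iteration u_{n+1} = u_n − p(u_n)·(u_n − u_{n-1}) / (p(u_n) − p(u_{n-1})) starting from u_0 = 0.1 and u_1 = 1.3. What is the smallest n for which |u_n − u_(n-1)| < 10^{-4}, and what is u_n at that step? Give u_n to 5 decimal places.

p(0.1) = -1.4205305, p(1.3) = 0.8925438
u_2 = 1.3000000 − 0.8925438·(1.2000000)/(2.3130743) = 0.8369572;  |Δ| = 0.4630428
p(0.8369572) = 0.5371772
u_3 = 0.8369572 − 0.5371772·(-0.4630428)/(-0.3553666) = 0.1370149;  |Δ| = 0.6999422
p(0.1370149) = -1.2892993
u_4 = 0.1370149 − (-1.2892993)·(-0.6999422)/(-1.8264765) = 0.6311001;  |Δ| = 0.4940852
p(0.6311001) = 0.1650106
u_5 = 0.6311001 − 0.1650106·(0.4940852)/(1.4543099) = 0.5750397;  |Δ| = 0.0560605
p(0.5750397) = 0.0377845
u_6 = 0.5750397 − 0.0377845·(-0.0560605)/(-0.1272261) = 0.5583904;  |Δ| = 0.0166493
p(0.5583904) = -0.0021245
u_7 = 0.5583904 − (-0.0021245)·(-0.0166493)/(-0.0399090) = 0.5592767;  |Δ| = 0.0008863
p(0.5592767) = 0.0000243
u_8 = 0.5592767 − 0.0000243·(0.0008863)/(0.0021488) = 0.5592667;  |Δ| = 0.0000100
|u_8 − u_7| = 0.0000100 < 10^{-4}

n = 8, u_n = 0.55927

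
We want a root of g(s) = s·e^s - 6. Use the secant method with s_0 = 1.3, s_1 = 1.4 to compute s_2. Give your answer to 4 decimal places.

1.4356

g(1.3) = -1.229914, g(1.4) = -0.322720
s_2 = 1.400000 − (-0.322720)·(1.400000 − 1.300000) / (-0.322720 − (-1.229914)) = 1.400000 − (-0.032272)/(0.907194) = 1.435573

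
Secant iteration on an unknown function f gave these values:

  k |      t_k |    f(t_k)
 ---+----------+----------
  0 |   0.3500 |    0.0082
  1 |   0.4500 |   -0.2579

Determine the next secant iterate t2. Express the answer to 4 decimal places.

0.3531

t2 = 0.4500 − (-0.2579)·(0.4500 − 0.3500) / (-0.2579 − 0.0082)
   = 0.4500 − (-0.025790)/(-0.266100) = 0.353082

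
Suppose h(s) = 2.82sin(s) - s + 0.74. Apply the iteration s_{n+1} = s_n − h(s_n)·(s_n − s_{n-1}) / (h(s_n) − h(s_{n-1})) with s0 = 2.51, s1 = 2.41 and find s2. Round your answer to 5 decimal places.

h(2.51) = -0.1049848, h(2.41) = 0.2139168
s2 = 2.4100000 − 0.2139168·(2.4100000 − 2.5100000) / (0.2139168 − (-0.1049848)) = 2.4100000 − (-0.0213917)/(0.3189016) = 2.4770792

2.47708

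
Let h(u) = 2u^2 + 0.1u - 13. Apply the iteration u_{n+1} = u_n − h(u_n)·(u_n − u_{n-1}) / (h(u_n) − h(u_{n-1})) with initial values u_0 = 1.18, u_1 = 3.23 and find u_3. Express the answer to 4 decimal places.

2.4978

h(1.18) = -10.097200, h(3.23) = 8.188800
u_2 = 3.230000 − 8.188800·(3.230000 − 1.180000) / (8.188800 − (-10.097200)) = 3.230000 − (16.787040)/(18.286000) = 2.311973
h(2.311973) = -2.078364
u_3 = 2.311973 − (-2.078364)·(2.311973 − 3.230000) / (-2.078364 − 8.188800) = 2.311973 − (1.907994)/(-10.267164) = 2.497808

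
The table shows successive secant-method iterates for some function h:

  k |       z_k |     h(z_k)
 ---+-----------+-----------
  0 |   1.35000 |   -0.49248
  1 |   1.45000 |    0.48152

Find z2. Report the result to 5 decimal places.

1.40056

z2 = 1.45000 − 0.48152·(1.45000 − 1.35000) / (0.48152 − (-0.49248))
   = 1.45000 − (0.0481520)/(0.9740000) = 1.4005626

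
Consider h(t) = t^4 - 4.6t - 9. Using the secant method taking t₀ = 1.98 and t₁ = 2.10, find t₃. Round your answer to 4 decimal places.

h(1.98) = -2.738464, h(2.10) = 0.788100
t₂ = 2.100000 − 0.788100·(2.100000 − 1.980000) / (0.788100 − (-2.738464)) = 2.100000 − (0.094572)/(3.526564) = 2.073183
h(2.073183) = -0.063085
t₃ = 2.073183 − (-0.063085)·(2.073183 − 2.100000) / (-0.063085 − 0.788100) = 2.073183 − (0.001692)/(-0.851185) = 2.075170

2.0752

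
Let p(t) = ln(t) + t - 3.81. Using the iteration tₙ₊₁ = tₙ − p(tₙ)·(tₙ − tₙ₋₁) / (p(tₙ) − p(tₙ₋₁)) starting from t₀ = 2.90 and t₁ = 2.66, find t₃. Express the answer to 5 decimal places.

p(2.90) = 0.1547107, p(2.66) = -0.1716739
t₂ = 2.6600000 − (-0.1716739)·(2.6600000 − 2.9000000) / (-0.1716739 − 0.1547107) = 2.6600000 − (0.0412017)/(-0.3263846) = 2.7862367
p(2.7862367) = 0.0009286
t₃ = 2.7862367 − 0.0009286·(2.7862367 − 2.6600000) / (0.0009286 − (-0.1716739)) = 2.7862367 − (0.0001172)/(0.1726025) = 2.7855576

2.78556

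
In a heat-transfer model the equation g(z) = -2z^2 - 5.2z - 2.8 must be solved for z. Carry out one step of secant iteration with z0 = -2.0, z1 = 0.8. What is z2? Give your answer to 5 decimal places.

-2.14286

g(-2.0) = -0.4000000, g(0.8) = -8.2400000
z2 = 0.8000000 − (-8.2400000)·(0.8000000 − (-2.0000000)) / (-8.2400000 − (-0.4000000)) = 0.8000000 − (-23.0720000)/(-7.8400000) = -2.1428571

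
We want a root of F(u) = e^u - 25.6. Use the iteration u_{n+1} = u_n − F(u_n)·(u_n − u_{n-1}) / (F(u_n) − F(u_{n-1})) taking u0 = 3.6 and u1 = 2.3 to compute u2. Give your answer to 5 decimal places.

3.06298

F(3.6) = 10.9982344, F(2.3) = -15.6258175
u2 = 2.3000000 − (-15.6258175)·(2.3000000 − 3.6000000) / (-15.6258175 − 10.9982344) = 2.3000000 − (20.3135628)/(-26.6240520) = 3.0629779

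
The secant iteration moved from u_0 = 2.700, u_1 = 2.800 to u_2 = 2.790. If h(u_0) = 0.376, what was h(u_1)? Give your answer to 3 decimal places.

-0.042

The secant line through (2.700, 0.376) and (2.800, h(u_1)) crosses zero at u_2 = 2.790.
So (2.700, 0.376), (2.800, h(u_1)), (2.790, 0) are collinear:
h(u_1) = 0.376 · (2.800 − 2.790) / (2.700 − 2.790) = 0.376 · (0.01000)/(-0.09000) = -0.04178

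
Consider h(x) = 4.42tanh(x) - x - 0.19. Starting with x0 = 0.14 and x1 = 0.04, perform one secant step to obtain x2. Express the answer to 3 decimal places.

h(0.14) = 0.28479, h(0.04) = -0.05329
x2 = 0.04000 − (-0.05329)·(0.04000 − 0.14000) / (-0.05329 − 0.28479) = 0.04000 − (0.00533)/(-0.33808) = 0.05576

0.056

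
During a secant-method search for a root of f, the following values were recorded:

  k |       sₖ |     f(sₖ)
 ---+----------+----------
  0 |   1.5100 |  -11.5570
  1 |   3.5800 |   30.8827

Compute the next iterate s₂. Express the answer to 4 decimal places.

s₂ = 3.5800 − 30.8827·(3.5800 − 1.5100) / (30.8827 − (-11.5570))
   = 3.5800 − (63.927189)/(42.439700) = 2.073694

2.0737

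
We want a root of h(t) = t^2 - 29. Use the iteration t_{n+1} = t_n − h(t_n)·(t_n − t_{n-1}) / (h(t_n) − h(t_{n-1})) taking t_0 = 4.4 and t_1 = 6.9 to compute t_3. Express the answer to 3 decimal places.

h(4.4) = -9.64000, h(6.9) = 18.61000
t_2 = 6.90000 − 18.61000·(6.90000 − 4.40000) / (18.61000 − (-9.64000)) = 6.90000 − (46.52500)/(28.25000) = 5.25310
h(5.25310) = -1.40497
t_3 = 5.25310 − (-1.40497)·(5.25310 − 6.90000) / (-1.40497 − 18.61000) = 5.25310 − (2.31385)/(-20.01497) = 5.36870

5.369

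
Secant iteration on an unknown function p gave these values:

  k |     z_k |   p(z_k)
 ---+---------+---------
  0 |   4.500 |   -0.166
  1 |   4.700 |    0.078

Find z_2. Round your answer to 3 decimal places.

z_2 = 4.700 − 0.078·(4.700 − 4.500) / (0.078 − (-0.166))
   = 4.700 − (0.01560)/(0.24400) = 4.63607

4.636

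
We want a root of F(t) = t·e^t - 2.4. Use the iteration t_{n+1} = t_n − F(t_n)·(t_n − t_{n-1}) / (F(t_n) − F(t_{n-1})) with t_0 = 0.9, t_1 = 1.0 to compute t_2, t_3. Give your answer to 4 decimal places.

0.9369, 0.9386

F(0.9) = -0.186357, F(1.0) = 0.318282
t_2 = 1.000000 − 0.318282·(1.000000 − 0.900000) / (0.318282 − (-0.186357)) = 1.000000 − (0.031828)/(0.504639) = 0.936929
F(0.936929) = -0.008835
t_3 = 0.936929 − (-0.008835)·(0.936929 − 1.000000) / (-0.008835 − 0.318282) = 0.936929 − (0.000557)/(-0.327116) = 0.938632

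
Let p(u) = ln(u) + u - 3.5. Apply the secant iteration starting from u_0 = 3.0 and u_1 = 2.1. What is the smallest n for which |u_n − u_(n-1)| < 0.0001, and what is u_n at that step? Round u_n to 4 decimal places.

n = 5, u_n = 2.5600

p(3.0) = 0.598612, p(2.1) = -0.658063
u_2 = 2.100000 − (-0.658063)·(-0.900000)/(-1.256675) = 2.571288;  |Δ| = 0.471288
p(2.571288) = 0.015696
u_3 = 2.571288 − 0.015696·(0.471288)/(0.673758) = 2.560310;  |Δ| = 0.010979
p(2.560310) = 0.000438
u_4 = 2.560310 − 0.000438·(-0.010979)/(-0.015258) = 2.559995;  |Δ| = 0.000315
p(2.559995) = 0.000000
u_5 = 2.559995 − 0.000000·(-0.000315)/(-0.000438) = 2.559995;  |Δ| = 0.000000
|u_5 − u_4| = 0.000000 < 0.0001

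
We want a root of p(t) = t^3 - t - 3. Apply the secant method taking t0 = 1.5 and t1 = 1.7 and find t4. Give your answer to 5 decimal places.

p(1.5) = -1.1250000, p(1.7) = 0.2130000
t2 = 1.7000000 − 0.2130000·(1.7000000 − 1.5000000) / (0.2130000 − (-1.1250000)) = 1.7000000 − (0.0426000)/(1.3380000) = 1.6681614
p(1.6681614) = -0.0260642
t3 = 1.6681614 − (-0.0260642)·(1.6681614 − 1.7000000) / (-0.0260642 − 0.2130000) = 1.6681614 − (0.0008298)/(-0.2390642) = 1.6716327
p(1.6716327) = -0.0004963
t4 = 1.6716327 − (-0.0004963)·(1.6716327 − 1.6681614) / (-0.0004963 − (-0.0260642)) = 1.6716327 − (-0.0000017)/(0.0255680) = 1.6717000

1.67170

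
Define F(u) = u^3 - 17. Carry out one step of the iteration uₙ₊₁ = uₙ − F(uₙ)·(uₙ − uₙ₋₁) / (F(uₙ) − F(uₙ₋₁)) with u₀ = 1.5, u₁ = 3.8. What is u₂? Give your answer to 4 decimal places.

2.1085

F(1.5) = -13.625000, F(3.8) = 37.872000
u₂ = 3.800000 − 37.872000·(3.800000 − 1.500000) / (37.872000 − (-13.625000)) = 3.800000 − (87.105600)/(51.497000) = 2.108531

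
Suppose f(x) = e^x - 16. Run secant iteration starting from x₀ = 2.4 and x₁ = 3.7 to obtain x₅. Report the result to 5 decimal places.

f(2.4) = -4.9768236, f(3.7) = 24.4473044
x₂ = 3.7000000 − 24.4473044·(3.7000000 − 2.4000000) / (24.4473044 − (-4.9768236)) = 3.7000000 − (31.7814957)/(29.4241280) = 2.6198832
f(2.6198832) = -2.2658810
x₃ = 2.6198832 − (-2.2658810)·(2.6198832 − 3.7000000) / (-2.2658810 − 24.4473044) = 2.6198832 − (2.4474162)/(-26.7131853) = 2.7115015
f(2.7115015) = -0.9481417
x₄ = 2.7115015 − (-0.9481417)·(2.7115015 − 2.6198832) / (-0.9481417 − (-2.2658810)) = 2.7115015 − (-0.0868671)/(1.3177393) = 2.7774228
f(2.7774228) = 0.0775322
x₅ = 2.7774228 − 0.0775322·(2.7774228 − 2.7115015) / (0.0775322 − (-0.9481417)) = 2.7774228 − (0.0051110)/(1.0256739) = 2.7724397

2.77244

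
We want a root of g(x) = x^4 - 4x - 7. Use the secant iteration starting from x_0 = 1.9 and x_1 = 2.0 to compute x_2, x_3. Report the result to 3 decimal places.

1.961, 1.963

g(1.9) = -1.56790, g(2.0) = 1.00000
x_2 = 2.00000 − 1.00000·(2.00000 − 1.90000) / (1.00000 − (-1.56790)) = 2.00000 − (0.10000)/(2.56790) = 1.96106
g(1.96106) = -0.05446
x_3 = 1.96106 − (-0.05446)·(1.96106 − 2.00000) / (-0.05446 − 1.00000) = 1.96106 − (0.00212)/(-1.05446) = 1.96307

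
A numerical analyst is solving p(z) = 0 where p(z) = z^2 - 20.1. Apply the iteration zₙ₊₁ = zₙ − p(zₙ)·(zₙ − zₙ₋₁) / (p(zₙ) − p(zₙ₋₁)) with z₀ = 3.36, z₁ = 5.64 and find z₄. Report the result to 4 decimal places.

4.4836

p(3.36) = -8.810400, p(5.64) = 11.709600
z₂ = 5.640000 − 11.709600·(5.640000 − 3.360000) / (11.709600 − (-8.810400)) = 5.640000 − (26.697888)/(20.520000) = 4.338933
p(4.338933) = -1.273658
z₃ = 4.338933 − (-1.273658)·(4.338933 − 5.640000) / (-1.273658 − 11.709600) = 4.338933 − (1.657113)/(-12.983258) = 4.466568
p(4.466568) = -0.149771
z₄ = 4.466568 − (-0.149771)·(4.466568 − 4.338933) / (-0.149771 − (-1.273658)) = 4.466568 − (-0.019116)/(1.123887) = 4.483577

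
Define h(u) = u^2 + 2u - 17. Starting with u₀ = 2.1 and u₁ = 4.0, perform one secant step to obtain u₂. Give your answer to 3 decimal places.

h(2.1) = -8.39000, h(4.0) = 7.00000
u₂ = 4.00000 − 7.00000·(4.00000 − 2.10000) / (7.00000 − (-8.39000)) = 4.00000 − (13.30000)/(15.39000) = 3.13580

3.136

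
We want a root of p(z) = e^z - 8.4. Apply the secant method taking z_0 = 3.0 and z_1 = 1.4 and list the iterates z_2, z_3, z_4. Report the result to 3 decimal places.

1.834, 2.256, 2.109

p(3.0) = 11.68554, p(1.4) = -4.34480
z_2 = 1.40000 − (-4.34480)·(1.40000 − 3.00000) / (-4.34480 − 11.68554) = 1.40000 − (6.95168)/(-16.03034) = 1.83366
p(1.83366) = -2.14327
z_3 = 1.83366 − (-2.14327)·(1.83366 − 1.40000) / (-2.14327 − (-4.34480)) = 1.83366 − (-0.92945)/(2.20153) = 2.25584
p(2.25584) = 1.14330
z_4 = 2.25584 − 1.14330·(2.25584 − 1.83366) / (1.14330 − (-2.14327)) = 2.25584 − (0.48268)/(3.28657) = 2.10897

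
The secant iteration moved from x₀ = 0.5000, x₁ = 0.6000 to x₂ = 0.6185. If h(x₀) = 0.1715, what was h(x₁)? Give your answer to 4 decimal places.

The secant line through (0.5000, 0.1715) and (0.6000, h(x₁)) crosses zero at x₂ = 0.6185.
So (0.5000, 0.1715), (0.6000, h(x₁)), (0.6185, 0) are collinear:
h(x₁) = 0.1715 · (0.6000 − 0.6185) / (0.5000 − 0.6185) = 0.1715 · (-0.018500)/(-0.118500) = 0.026774

0.0268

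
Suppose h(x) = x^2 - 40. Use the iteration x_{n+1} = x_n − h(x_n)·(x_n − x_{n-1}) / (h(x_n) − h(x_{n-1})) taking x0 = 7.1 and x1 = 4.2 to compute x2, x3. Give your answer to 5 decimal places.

h(7.1) = 10.4100000, h(4.2) = -22.3600000
x2 = 4.2000000 − (-22.3600000)·(4.2000000 − 7.1000000) / (-22.3600000 − 10.4100000) = 4.2000000 − (64.8440000)/(-32.7700000) = 6.1787611
h(6.1787611) = -1.8229117
x3 = 6.1787611 − (-1.8229117)·(6.1787611 − 4.2000000) / (-1.8229117 − (-22.3600000)) = 6.1787611 − (-3.6071068)/(20.5370883) = 6.3543997

6.17876, 6.35440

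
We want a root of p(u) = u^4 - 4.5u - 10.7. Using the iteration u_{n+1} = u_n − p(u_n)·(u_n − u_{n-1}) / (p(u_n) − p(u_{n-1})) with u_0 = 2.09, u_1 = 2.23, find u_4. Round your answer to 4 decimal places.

2.1212

p(2.09) = -1.024702, p(2.23) = 3.994734
u_2 = 2.230000 − 3.994734·(2.230000 − 2.090000) / (3.994734 − (-1.024702)) = 2.230000 − (0.559263)/(5.019437) = 2.118581
p(2.118581) = -0.088025
u_3 = 2.118581 − (-0.088025)·(2.118581 − 2.230000) / (-0.088025 − 3.994734) = 2.118581 − (0.009808)/(-4.082760) = 2.120983
p(2.120983) = -0.007309
u_4 = 2.120983 − (-0.007309)·(2.120983 − 2.118581) / (-0.007309 − (-0.088025)) = 2.120983 − (-0.000018)/(0.080717) = 2.121200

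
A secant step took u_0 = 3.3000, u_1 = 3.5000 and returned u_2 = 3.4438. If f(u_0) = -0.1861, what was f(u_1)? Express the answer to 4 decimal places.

0.0727

The secant line through (3.3000, -0.1861) and (3.5000, f(u_1)) crosses zero at u_2 = 3.4438.
So (3.3000, -0.1861), (3.5000, f(u_1)), (3.4438, 0) are collinear:
f(u_1) = -0.1861 · (3.5000 − 3.4438) / (3.3000 − 3.4438) = -0.1861 · (0.056200)/(-0.143800) = 0.072732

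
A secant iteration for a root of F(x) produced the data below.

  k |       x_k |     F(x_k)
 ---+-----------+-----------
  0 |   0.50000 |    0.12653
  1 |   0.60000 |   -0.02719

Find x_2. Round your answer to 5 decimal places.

x_2 = 0.60000 − (-0.02719)·(0.60000 − 0.50000) / (-0.02719 − 0.12653)
   = 0.60000 − (-0.0027190)/(-0.1537200) = 0.5823120

0.58231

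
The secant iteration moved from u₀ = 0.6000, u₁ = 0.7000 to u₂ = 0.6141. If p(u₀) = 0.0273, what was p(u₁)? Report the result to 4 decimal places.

-0.1663

The secant line through (0.6000, 0.0273) and (0.7000, p(u₁)) crosses zero at u₂ = 0.6141.
So (0.6000, 0.0273), (0.7000, p(u₁)), (0.6141, 0) are collinear:
p(u₁) = 0.0273 · (0.7000 − 0.6141) / (0.6000 − 0.6141) = 0.0273 · (0.085900)/(-0.014100) = -0.166317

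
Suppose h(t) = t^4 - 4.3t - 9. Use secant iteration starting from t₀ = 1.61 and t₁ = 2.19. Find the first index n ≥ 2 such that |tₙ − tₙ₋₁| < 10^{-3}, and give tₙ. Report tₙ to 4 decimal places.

n = 5, tₙ = 2.0551

h(1.61) = -9.204018, h(2.19) = 4.585575
t₂ = 2.190000 − 4.585575·(0.580000)/(13.789593) = 1.997127;  |Δ| = 0.192873
h(1.997127) = -1.679371
t₃ = 1.997127 − (-1.679371)·(-0.192873)/(-6.264946) = 2.048829;  |Δ| = 0.051701
h(2.048829) = -0.189290
t₄ = 2.048829 − (-0.189290)·(0.051701)/(1.490081) = 2.055396;  |Δ| = 0.006568
h(2.055396) = 0.009498
t₅ = 2.055396 − 0.009498·(0.006568)/(0.198788) = 2.055083;  |Δ| = 0.000314
|t₅ − t₄| = 0.000314 < 10^{-3}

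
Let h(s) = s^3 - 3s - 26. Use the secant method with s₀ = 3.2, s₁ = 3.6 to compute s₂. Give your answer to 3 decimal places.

h(3.2) = -2.83200, h(3.6) = 9.85600
s₂ = 3.60000 − 9.85600·(3.60000 − 3.20000) / (9.85600 − (-2.83200)) = 3.60000 − (3.94240)/(12.68800) = 3.28928

3.289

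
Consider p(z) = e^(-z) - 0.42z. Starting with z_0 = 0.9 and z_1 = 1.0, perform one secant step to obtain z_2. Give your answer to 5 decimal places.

0.93541

p(0.9) = 0.0285697, p(1.0) = -0.0521206
z_2 = 1.0000000 − (-0.0521206)·(1.0000000 − 0.9000000) / (-0.0521206 − 0.0285697) = 1.0000000 − (-0.0052121)/(-0.0806902) = 0.9354066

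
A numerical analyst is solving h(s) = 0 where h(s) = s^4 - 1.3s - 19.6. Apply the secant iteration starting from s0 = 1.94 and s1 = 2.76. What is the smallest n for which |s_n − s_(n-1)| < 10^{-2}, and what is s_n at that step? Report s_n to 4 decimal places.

h(1.94) = -7.957315, h(2.76) = 34.839830
s2 = 2.760000 − 34.839830·(0.820000)/(42.797145) = 2.092463;  |Δ| = 0.667537
h(2.092463) = -3.149789
s3 = 2.092463 − (-3.149789)·(-0.667537)/(-37.989619) = 2.147810;  |Δ| = 0.055347
h(2.147810) = -1.111571
s4 = 2.147810 − (-1.111571)·(0.055347)/(2.038218) = 2.177994;  |Δ| = 0.030184
h(2.177994) = 0.070905
s5 = 2.177994 − 0.070905·(0.030184)/(1.182475) = 2.176184;  |Δ| = 0.001810
|s5 − s4| = 0.001810 < 10^{-2}

n = 5, s_n = 2.1762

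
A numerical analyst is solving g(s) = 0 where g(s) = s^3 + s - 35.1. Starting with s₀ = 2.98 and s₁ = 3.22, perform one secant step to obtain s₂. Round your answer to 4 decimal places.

g(2.98) = -5.656408, g(3.22) = 1.506248
s₂ = 3.220000 − 1.506248·(3.220000 − 2.980000) / (1.506248 − (-5.656408)) = 3.220000 − (0.361500)/(7.162656) = 3.169530

3.1695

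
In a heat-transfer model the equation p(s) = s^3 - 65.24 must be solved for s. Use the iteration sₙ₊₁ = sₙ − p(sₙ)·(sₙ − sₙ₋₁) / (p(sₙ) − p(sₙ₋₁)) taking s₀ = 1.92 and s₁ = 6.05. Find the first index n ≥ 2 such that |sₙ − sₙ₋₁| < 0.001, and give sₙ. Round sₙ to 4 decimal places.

p(1.92) = -58.162112, p(6.05) = 156.205125
s₂ = 6.050000 − 156.205125·(4.130000)/(214.367237) = 3.040551;  |Δ| = 3.009449
p(3.040551) = -37.130244
s₃ = 3.040551 − (-37.130244)·(-3.009449)/(-193.335369) = 3.618519;  |Δ| = 0.577967
p(3.618519) = -17.860273
s₄ = 3.618519 − (-17.860273)·(0.577967)/(19.269971) = 4.154205;  |Δ| = 0.535686
p(4.154205) = 6.450863
s₅ = 4.154205 − 6.450863·(0.535686)/(24.311136) = 4.012063;  |Δ| = 0.142142
p(4.012063) = -0.659232
s₆ = 4.012063 − (-0.659232)·(-0.142142)/(-7.110095) = 4.025242;  |Δ| = 0.013179
p(4.025242) = -0.020721
s₇ = 4.025242 − (-0.020721)·(0.013179)/(0.638511) = 4.025670;  |Δ| = 0.000428
|s₇ − s₆| = 0.000428 < 0.001

n = 7, sₙ = 4.0257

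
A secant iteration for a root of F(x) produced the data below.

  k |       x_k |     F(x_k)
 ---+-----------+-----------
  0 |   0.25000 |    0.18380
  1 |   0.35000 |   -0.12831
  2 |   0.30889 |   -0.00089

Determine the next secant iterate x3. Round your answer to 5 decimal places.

x3 = 0.30889 − (-0.00089)·(0.30889 − 0.35000) / (-0.00089 − (-0.12831))
   = 0.30889 − (0.0000366)/(0.1274200) = 0.3086029

0.30860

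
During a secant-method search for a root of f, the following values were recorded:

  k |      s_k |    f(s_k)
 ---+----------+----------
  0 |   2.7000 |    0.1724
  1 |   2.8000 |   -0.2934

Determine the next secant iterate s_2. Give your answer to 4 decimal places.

s_2 = 2.8000 − (-0.2934)·(2.8000 − 2.7000) / (-0.2934 − 0.1724)
   = 2.8000 − (-0.029340)/(-0.465800) = 2.737012

2.7370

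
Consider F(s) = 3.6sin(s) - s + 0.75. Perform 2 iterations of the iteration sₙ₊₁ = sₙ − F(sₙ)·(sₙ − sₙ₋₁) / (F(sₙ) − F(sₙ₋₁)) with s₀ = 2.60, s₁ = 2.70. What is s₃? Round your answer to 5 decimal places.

F(2.60) = 0.0058049, F(2.70) = -0.4114324
s₂ = 2.7000000 − (-0.4114324)·(2.7000000 − 2.6000000) / (-0.4114324 − 0.0058049) = 2.7000000 − (-0.0411432)/(-0.4172374) = 2.6013913
F(2.6013913) = 0.0001200
s₃ = 2.6013913 − 0.0001200·(2.6013913 − 2.7000000) / (0.0001200 − (-0.4114324)) = 2.6013913 − (-0.0000118)/(0.4115525) = 2.6014200

2.60142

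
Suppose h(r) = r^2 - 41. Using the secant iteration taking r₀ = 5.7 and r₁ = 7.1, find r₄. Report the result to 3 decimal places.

h(5.7) = -8.51000, h(7.1) = 9.41000
r₂ = 7.10000 − 9.41000·(7.10000 − 5.70000) / (9.41000 − (-8.51000)) = 7.10000 − (13.17400)/(17.92000) = 6.36484
h(6.36484) = -0.48876
r₃ = 6.36484 − (-0.48876)·(6.36484 − 7.10000) / (-0.48876 − 9.41000) = 6.36484 − (0.35932)/(-9.89876) = 6.40114
h(6.40114) = -0.02537
r₄ = 6.40114 − (-0.02537)·(6.40114 − 6.36484) / (-0.02537 − (-0.48876)) = 6.40114 − (-0.00092)/(0.46340) = 6.40313

6.403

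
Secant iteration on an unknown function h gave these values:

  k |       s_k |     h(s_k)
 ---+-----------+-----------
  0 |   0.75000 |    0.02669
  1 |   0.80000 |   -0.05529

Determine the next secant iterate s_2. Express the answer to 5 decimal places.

0.76628

s_2 = 0.80000 − (-0.05529)·(0.80000 − 0.75000) / (-0.05529 − 0.02669)
   = 0.80000 − (-0.0027645)/(-0.0819800) = 0.7662784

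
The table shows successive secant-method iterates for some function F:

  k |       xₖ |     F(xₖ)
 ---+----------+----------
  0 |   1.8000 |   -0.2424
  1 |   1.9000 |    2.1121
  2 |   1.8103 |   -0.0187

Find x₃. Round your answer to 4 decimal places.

1.8111

x₃ = 1.8103 − (-0.0187)·(1.8103 − 1.9000) / (-0.0187 − 2.1121)
   = 1.8103 − (0.001677)/(-2.130800) = 1.811087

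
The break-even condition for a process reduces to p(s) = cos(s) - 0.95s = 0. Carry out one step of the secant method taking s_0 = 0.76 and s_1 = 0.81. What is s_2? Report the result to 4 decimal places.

0.7617

p(0.76) = 0.002836, p(0.81) = -0.080002
s_2 = 0.810000 − (-0.080002)·(0.810000 − 0.760000) / (-0.080002 − 0.002836) = 0.810000 − (-0.004000)/(-0.082838) = 0.761712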